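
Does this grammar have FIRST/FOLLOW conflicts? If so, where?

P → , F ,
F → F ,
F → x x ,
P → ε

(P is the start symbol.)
No FIRST/FOLLOW conflicts.

A FIRST/FOLLOW conflict occurs when a non-terminal N has a nullable alternative N → β (β ⇒* ε) and another alternative N → α with FIRST(α) ∩ FOLLOW(N) ≠ ∅: on such a lookahead the parser cannot decide between expanding α and letting N vanish via β.

Nullable non-terminals: P.

P: nullable alternative(s) P → ε; FOLLOW(P) = { $ }
  P → , F ,: FIRST \ {ε} = { ',' } — disjoint from FOLLOW(P)
  P → ε: FIRST \ {ε} = { } — this is the only nullable alternative, skip

F has no nullable alternative, so no FIRST/FOLLOW check is needed there.

No FIRST/FOLLOW conflicts found.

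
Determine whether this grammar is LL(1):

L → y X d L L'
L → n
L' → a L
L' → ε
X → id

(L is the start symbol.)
No. Predict set conflict for L': { 'a' }

Relevant sets:
  FOLLOW(L') = { $, 'a' }

For L:
  PREDICT(L → y X d L L') = { 'y' }
  PREDICT(L → n) = { 'n' }
For L':
  PREDICT(L' → a L) = { 'a' }
  PREDICT(L' → ε) = { $, 'a' }
X has a single production, so nothing to check there.

Conflict found: Predict set conflict for L': { 'a' }
The grammar is NOT LL(1).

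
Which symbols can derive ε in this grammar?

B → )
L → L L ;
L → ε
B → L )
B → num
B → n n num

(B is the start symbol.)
{ 'L' }

A non-terminal is nullable if it can derive ε (the empty string): either it has an ε-production, or it has a production whose right-hand side consists entirely of nullable non-terminals.

ε-productions: L → ε
So L is immediately nullable.
No further non-terminal can be added: every production for the remaining non-terminals contains a terminal or a non-nullable non-terminal.
Nullable = { 'L' }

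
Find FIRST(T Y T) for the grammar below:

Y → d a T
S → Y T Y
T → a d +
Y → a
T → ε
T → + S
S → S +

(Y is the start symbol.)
{ '+', 'a', 'd' }

FIRST sets of the non-terminals involved (from the grammar, by fixed-point iteration):
  FIRST(T) = { '+', 'a', ε }
  FIRST(Y) = { 'a', 'd' }

To compute FIRST(T Y T), process the symbols left to right:
Symbol T is a non-terminal. Add FIRST(T) \ {ε} = { '+', 'a' }
T is nullable (ε ∈ FIRST(T)), continue to the next symbol.
Symbol Y is a non-terminal. Add FIRST(Y) \ {ε} = { 'a', 'd' }
Y is not nullable (ε ∉ FIRST(Y)), so stop here.
FIRST(T Y T) = { '+', 'a', 'd' }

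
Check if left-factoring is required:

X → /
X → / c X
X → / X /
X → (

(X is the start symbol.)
Yes, X has productions with common prefix '/'

Left-factoring is needed when two productions for the same non-terminal
share a common prefix on the right-hand side.

Productions for X:
  X → /
  X → / c X
  X → / X /
  X → (

Found common prefix '/' in productions for X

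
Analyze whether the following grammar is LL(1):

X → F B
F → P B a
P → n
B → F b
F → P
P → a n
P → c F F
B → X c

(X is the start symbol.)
Relevant sets:
  FIRST(P) = { 'a', 'c', 'n' }
  FIRST(F) = { 'a', 'c', 'n' }
  FIRST(X) = { 'a', 'c', 'n' }

For F:
  PREDICT(F → P B a) = { 'a', 'c', 'n' }
  PREDICT(F → P) = { 'a', 'c', 'n' }
For P:
  PREDICT(P → n) = { 'n' }
  PREDICT(P → a n) = { 'a' }
  PREDICT(P → c F F) = { 'c' }
For B:
  PREDICT(B → F b) = { 'a', 'c', 'n' }
  PREDICT(B → X c) = { 'a', 'c', 'n' }
X has a single production, so nothing to check there.

Conflict found: Predict set conflict for F: { 'a', 'c', 'n' }
The grammar is NOT LL(1).

Answer: No. Predict set conflict for F: { 'a', 'c', 'n' }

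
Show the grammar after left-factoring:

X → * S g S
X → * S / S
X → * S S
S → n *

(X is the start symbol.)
Left-factoring transforms A → αβ₁ | αβ₂ into A → αA' and A' → β₁ | β₂
(α is the longest common prefix among the alternatives). Repeat until
no nonterminal has two alternatives with a common prefix.

Round 1: X has alternatives sharing prefix '* S'. Introduce X': X → * S X'
  Add: X' → g S
  Add: X' → / S
  Add: X' → S

No remaining common prefixes — done.

Resulting grammar:
X → * S X'
X' → g S
X' → / S
X' → S
S → n *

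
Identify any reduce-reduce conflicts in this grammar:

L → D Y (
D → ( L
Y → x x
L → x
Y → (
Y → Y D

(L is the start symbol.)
A reduce-reduce conflict occurs when an LR(0) state has two complete items [A → α .] and [B → β .] — both call for a reduction, and with no lookahead the parser cannot choose between them.

Augment with L' → L and build the canonical LR(0) collection (I0 = CLOSURE({[L' → . L]}), then GOTO on every symbol after a dot until no new states appear). It has 12 states:
  I0: { [D → . ( L], [L → . D Y (], [L → . x], [L' → . L] }  — shift
  I1: { [D → ( . L], [D → . ( L], [L → . D Y (], [L → . x] }  — shift
  I2: { [L → D . Y (], [Y → . (], [Y → . Y D], [Y → . x x] }  — shift
  I3: { [L' → L .] }  — accept
  I4: { [L → x .] }  — reduce
  I5: { [Y → ( .] }  — reduce
  I6: { [D → . ( L], [L → D Y . (], [Y → Y . D] }  — shift
  I7: { [Y → x . x] }  — shift
  I8: { [Y → x x .] }  — reduce
  I9: { [D → ( . L], [D → . ( L], [L → . D Y (], [L → . x], [L → D Y ( .] }  — shift, reduce
  I10: { [Y → Y D .] }  — reduce
  I11: { [D → ( L .] }  — reduce

No state contains more than one complete item.

Answer: No reduce-reduce conflicts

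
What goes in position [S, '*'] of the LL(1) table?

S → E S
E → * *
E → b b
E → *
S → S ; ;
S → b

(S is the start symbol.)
To find M[S, '*'], we find productions for S where '*' is in the predict set (PREDICT(N → α) = (FIRST(α) \ {ε}) ∪ (FOLLOW(N) if α ⇒* ε)).

Relevant sets:
  FIRST(E) = { '*', 'b' }
  FIRST(S) = { '*', 'b' }

S → E S: PREDICT = { '*', 'b' }
  '*' is in predict set, so this production goes in M[S, '*']
S → S ; ;: PREDICT = { '*', 'b' }
  '*' is in predict set, so this production goes in M[S, '*']
S → b: PREDICT = { 'b' }

M[S, '*'] = S → E S, S → S ; ;  (a multiply-defined cell — the grammar is not LL(1))

Answer: S → E S, S → S ; ;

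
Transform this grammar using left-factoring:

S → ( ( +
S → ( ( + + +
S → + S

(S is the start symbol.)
S → ( ( + S'
S' → ε
S' → + +
S → + S

Left-factoring transforms A → αβ₁ | αβ₂ into A → αA' and A' → β₁ | β₂
(α is the longest common prefix among the alternatives). Repeat until
no nonterminal has two alternatives with a common prefix.

Round 1: S has alternatives sharing prefix '( ( +'. Introduce S': S → ( ( + S'
  Add: S' → ε
  Add: S' → + +

No remaining common prefixes — done.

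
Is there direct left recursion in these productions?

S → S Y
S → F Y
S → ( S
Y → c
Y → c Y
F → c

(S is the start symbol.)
S → S Y: LEFT RECURSIVE (starts with S)
S → F Y: starts with F
S → ( S: starts with '('
Y → c: starts with c
Y → c Y: starts with c
F → c: starts with c

The grammar has direct left recursion on: S.

Answer: Yes, S is left-recursive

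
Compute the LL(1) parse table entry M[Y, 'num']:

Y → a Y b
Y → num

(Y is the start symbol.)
Y → num

To find M[Y, 'num'], we find productions for Y where 'num' is in the predict set (PREDICT(N → α) = (FIRST(α) \ {ε}) ∪ (FOLLOW(N) if α ⇒* ε)).

Y → a Y b: PREDICT = { 'a' }
Y → num: PREDICT = { 'num' }
  'num' is in predict set, so this production goes in M[Y, 'num']

M[Y, 'num'] = Y → num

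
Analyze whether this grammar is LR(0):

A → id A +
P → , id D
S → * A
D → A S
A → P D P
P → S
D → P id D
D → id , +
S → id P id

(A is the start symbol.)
A grammar is LR(0) if no state in the canonical LR(0) collection has:
  - both a shift item (dot before a terminal) and a complete item (shift-reduce conflict), or
  - two or more complete items (reduce-reduce conflict; the accept item [A' → A .] counts as a complete item here).

Augment with A' → A and build the canonical LR(0) collection (I0 = CLOSURE({[A' → . A]}), then GOTO on every symbol after a dot until no new states appear). It has 30 states:
  I0: { [A → . P D P], [A → . id A +], [A' → . A], [P → . , id D], [P → . S], [S → . * A], [S → . id P id] }  — shift
  I1: { [A → . P D P], [A → . id A +], [P → . , id D], [P → . S], [S → * . A], [S → . * A], [S → . id P id] }  — shift
  I2: { [P → , . id D] }  — shift
  I3: { [A' → A .] }  — accept
  I4: { [A → . P D P], [A → . id A +], [A → P . D P], [D → . A S], [D → . P id D], [D → . id , +], [P → . , id D], [P → . S], [S → . * A], [S → . id P id] }  — shift
  I5: { [P → S .] }  — reduce
  I6: { [A → . P D P], [A → . id A +], [A → id . A +], [P → . , id D], [P → . S], [S → . * A], [S → . id P id], [S → id . P id] }  — shift
  I7: { [A → id A . +] }  — shift
  I8: { [A → . P D P], [A → . id A +], [A → P . D P], [D → . A S], [D → . P id D], [D → . id , +], [P → . , id D], [P → . S], [S → . * A], [S → . id P id], [S → id P . id] }  — shift
  I9: { [D → A . S], [S → . * A], [S → . id P id] }  — shift
  I10: { [A → P D . P], [P → . , id D], [P → . S], [S → . * A], [S → . id P id] }  — shift
  I11: { [A → . P D P], [A → . id A +], [A → P . D P], [D → . A S], [D → . P id D], [D → . id , +], [D → P . id D], [P → . , id D], [P → . S], [S → . * A], [S → . id P id] }  — shift
  I12: { [A → . P D P], [A → . id A +], [A → id . A +], [D → id . , +], [P → . , id D], [P → . S], [S → . * A], [S → . id P id], [S → id . P id], [S → id P id .] }  — shift, reduce
  I13: { [D → id , . +], [P → , . id D] }  — shift
  I14: { [D → id , + .] }  — reduce
  I15: { [A → . P D P], [A → . id A +], [D → . A S], [D → . P id D], [D → . id , +], [P → , id . D], [P → . , id D], [P → . S], [S → . * A], [S → . id P id] }  — shift
  I16: { [P → , id D .] }  — reduce
  I17: { [A → . P D P], [A → . id A +], [A → id . A +], [D → id . , +], [P → . , id D], [P → . S], [S → . * A], [S → . id P id], [S → id . P id] }  — shift
  I18: { [A → . P D P], [A → . id A +], [A → id . A +], [D → . A S], [D → . P id D], [D → . id , +], [D → P id . D], [D → id . , +], [P → . , id D], [P → . S], [S → . * A], [S → . id P id], [S → id . P id] }  — shift
  I19: { [A → id A . +], [D → A . S], [S → . * A], [S → . id P id] }  — shift
  I20: { [D → P id D .] }  — reduce
  I21: { [A → . P D P], [A → . id A +], [A → P . D P], [D → . A S], [D → . P id D], [D → . id , +], [D → P . id D], [P → . , id D], [P → . S], [S → . * A], [S → . id P id], [S → id P . id] }  — shift
  I22: { [A → . P D P], [A → . id A +], [A → id . A +], [D → . A S], [D → . P id D], [D → . id , +], [D → P id . D], [D → id . , +], [P → . , id D], [P → . S], [S → . * A], [S → . id P id], [S → id . P id], [S → id P id .] }  — shift, reduce
  I23: { [A → id A + .] }  — reduce
  I24: { [D → A S .] }  — reduce
  I25: { [P → . , id D], [P → . S], [S → . * A], [S → . id P id], [S → id . P id] }  — shift
  I26: { [S → id P . id] }  — shift
  I27: { [S → id P id .] }  — reduce
  I28: { [A → P D P .] }  — reduce
  I29: { [S → * A .] }  — reduce

Conflict in state I12:
  Shift-reduce conflict between [S → id P id .] and [A → . id A +]
So the grammar is NOT LR(0).

Answer: No. Shift-reduce conflict between [S → id P id .] and [A → . id A +]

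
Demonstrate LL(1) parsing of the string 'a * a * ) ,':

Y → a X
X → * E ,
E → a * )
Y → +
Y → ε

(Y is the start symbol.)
LL(1) parsing maintains a stack (initially the start symbol over $) and the input. At each step: if the stack top is a terminal, match it against the current input token; if it is a non-terminal N, replace it with the RHS of M[N, lookahead] (the unique production whose predict set contains the lookahead).

Stack is shown with the top on the left.

Stack      Input          Action
--------------------------------
Y $        a * a * ) , $  output Y → a X
a X $      a * a * ) , $  match 'a'
X $        * a * ) , $    output X → * E ,
* E , $    * a * ) , $    match '*'
E , $      a * ) , $      output E → a * )
a * ) , $  a * ) , $      match 'a'
* ) , $    * ) , $        match '*'
) , $      ) , $          match ')'
, $        , $            match ','
$          $              accept

The string is accepted.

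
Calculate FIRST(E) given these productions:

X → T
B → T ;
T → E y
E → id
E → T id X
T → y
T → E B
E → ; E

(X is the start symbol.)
{ ';', 'id', 'y' }

To compute FIRST(E), examine every production with E on the left-hand side, reading each right-hand side left to right until a non-nullable symbol is reached.

FIRST sets of the other non-terminals involved (by the same procedure, iterated to a fixed point):
  FIRST(T) = { ';', 'id', 'y' }

From E → id:
  - id is a terminal: add 'id' and stop
From E → T id X:
  - T is a non-terminal: add FIRST(T) \ {ε} = { ';', 'id', 'y' }
    T is not nullable, so stop
From E → ; E:
  - ';' is a terminal: add ';' and stop

Collecting: FIRST(E) = { ';', 'id', 'y' }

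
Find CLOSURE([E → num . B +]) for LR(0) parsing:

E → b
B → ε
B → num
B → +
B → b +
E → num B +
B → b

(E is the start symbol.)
{ [B → . +], [B → . b +], [B → . b], [B → . num], [B → .], [E → num . B +] }

To compute CLOSURE, for each item [A → α.Bβ] where B is a non-terminal, add [B → .γ] for all productions B → γ; repeat for the newly added items until nothing changes.

Start with: [E → num . B +]
  [E → num . B +] has the dot before B: add [B → .], [B → . num], [B → . +], [B → . b +], [B → . b]
No further items can be added.

CLOSURE = { [B → . +], [B → . b +], [B → . b], [B → . num], [B → .], [E → num . B +] }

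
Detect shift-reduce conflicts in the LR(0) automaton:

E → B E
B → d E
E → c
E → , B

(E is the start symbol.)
No shift-reduce conflicts

A shift-reduce conflict occurs when an LR(0) state has both:
  - a complete (reduce) item [A → α .] (dot at the end), and
  - a shift item [B → β . c γ] (dot before a terminal).

Augment with E' → E and build the canonical LR(0) collection (I0 = CLOSURE({[E' → . E]}), then GOTO on every symbol after a dot until no new states appear). It has 9 states:
  I0: { [B → . d E], [E → . , B], [E → . B E], [E → . c], [E' → . E] }  — shift
  I1: { [B → . d E], [E → , . B] }  — shift
  I2: { [B → . d E], [E → . , B], [E → . B E], [E → . c], [E → B . E] }  — shift
  I3: { [E' → E .] }  — accept
  I4: { [E → c .] }  — reduce
  I5: { [B → . d E], [B → d . E], [E → . , B], [E → . B E], [E → . c] }  — shift
  I6: { [B → d E .] }  — reduce
  I7: { [E → B E .] }  — reduce
  I8: { [E → , B .] }  — reduce

No state contains both a complete item and a shift item.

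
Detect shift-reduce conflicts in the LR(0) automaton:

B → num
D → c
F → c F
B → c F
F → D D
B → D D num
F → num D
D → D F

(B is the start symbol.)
Yes — I3: [D → c .] vs [D → . c]; I7: [D → c .] vs [D → . c]; I9: [F → num D .] vs [D → . c]; I13: [F → D D .] vs [D → . c]; I15: [B → D D num .] vs [D → . c]

Augment with B' → B and build the canonical LR(0) collection (I0 = CLOSURE({[B' → . B]}), then GOTO on every symbol after a dot until no new states appear). It has 16 states:
  I0: { [B → . D D num], [B → . c F], [B → . num], [B' → . B], [D → . D F], [D → . c] }  — shift
  I1: { [B' → B .] }  — accept
  I2: { [B → D . D num], [D → . D F], [D → . c], [D → D . F], [F → . D D], [F → . c F], [F → . num D] }  — shift
  I3: { [B → c . F], [D → . D F], [D → . c], [D → c .], [F → . D D], [F → . c F], [F → . num D] }  — shift, reduce
  I4: { [B → num .] }  — reduce
  I5: { [D → . D F], [D → . c], [D → D . F], [F → . D D], [F → . c F], [F → . num D], [F → D . D] }  — shift
  I6: { [B → c F .] }  — reduce
  I7: { [D → . D F], [D → . c], [D → c .], [F → . D D], [F → . c F], [F → . num D], [F → c . F] }  — shift, reduce
  I8: { [D → . D F], [D → . c], [F → num . D] }  — shift
  I9: { [D → . D F], [D → . c], [D → D . F], [F → . D D], [F → . c F], [F → . num D], [F → num D .] }  — shift, reduce
  I10: { [D → c .] }  — reduce
  I11: { [D → D F .] }  — reduce
  I12: { [F → c F .] }  — reduce
  I13: { [D → . D F], [D → . c], [D → D . F], [F → . D D], [F → . c F], [F → . num D], [F → D . D], [F → D D .] }  — shift, reduce
  I14: { [B → D D . num], [D → . D F], [D → . c], [D → D . F], [F → . D D], [F → . c F], [F → . num D], [F → D . D] }  — shift
  I15: { [B → D D num .], [D → . D F], [D → . c], [F → num . D] }  — shift, reduce

I3 contains reduce item [D → c .] and shift items [D → . c], [F → . c F], [F → . num D] — shift-reduce conflict.
I7 contains reduce item [D → c .] and shift items [D → . c], [F → . c F], [F → . num D] — shift-reduce conflict.
I9 contains reduce item [F → num D .] and shift items [D → . c], [F → . c F], [F → . num D] — shift-reduce conflict.
I13 contains reduce item [F → D D .] and shift items [D → . c], [F → . c F], [F → . num D] — shift-reduce conflict.
I15 contains reduce item [B → D D num .] and shift item [D → . c] — shift-reduce conflict.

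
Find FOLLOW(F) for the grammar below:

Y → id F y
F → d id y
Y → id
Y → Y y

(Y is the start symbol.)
To compute FOLLOW(F), find every occurrence of F on a right-hand side N → α F β: add FIRST(β) \ {ε}, and if β is empty or nullable also add FOLLOW(N). Iterate to a fixed point.

In Y → id F y: F is followed by y, add FIRST(y) \ {ε} = { 'y' }

Taking the union: FOLLOW(F) = { 'y' }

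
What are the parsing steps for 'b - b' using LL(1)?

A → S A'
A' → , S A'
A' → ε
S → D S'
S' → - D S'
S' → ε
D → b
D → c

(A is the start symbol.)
Stack is shown with the top on the left.

Stack        Input    Action
----------------------------
A $          b - b $  output A → S A'
S A' $       b - b $  output S → D S'
D S' A' $    b - b $  output D → b
b S' A' $    b - b $  match 'b'
S' A' $      - b $    output S' → - D S'
- D S' A' $  - b $    match '-'
D S' A' $    b $      output D → b
b S' A' $    b $      match 'b'
S' A' $      $        output S' → ε
A' $         $        output A' → ε
$            $        accept

The string is accepted.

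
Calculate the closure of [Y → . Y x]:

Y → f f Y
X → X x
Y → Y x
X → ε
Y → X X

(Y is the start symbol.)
{ [X → . X x], [X → .], [Y → . X X], [Y → . Y x], [Y → . f f Y] }

To compute CLOSURE, for each item [A → α.Bβ] where B is a non-terminal, add [B → .γ] for all productions B → γ; repeat for the newly added items until nothing changes.

Start with: [Y → . Y x]
  [Y → . Y x] has the dot before Y: add [Y → . f f Y], [Y → . X X]
  [Y → . X X] has the dot before X: add [X → . X x], [X → .]
No further items can be added.

CLOSURE = { [X → . X x], [X → .], [Y → . X X], [Y → . Y x], [Y → . f f Y] }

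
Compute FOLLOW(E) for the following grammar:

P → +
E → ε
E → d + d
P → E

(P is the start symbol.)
{ $ }

In P → E: E is at the end, add FOLLOW(P)

The FOLLOW sets referred to above (computed the same way, to a fixed point):
  FOLLOW(P) = { $ }

Taking the union: FOLLOW(E) = { $ }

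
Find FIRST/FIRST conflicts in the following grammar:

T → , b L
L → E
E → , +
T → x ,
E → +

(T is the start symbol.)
No FIRST/FIRST conflicts.

A FIRST/FIRST conflict occurs when two productions N → α and N → β for the same non-terminal have FIRST(α) ∩ FIRST(β) ≠ ∅ (with ε ∈ FIRST of a nullable right-hand side, so two nullable alternatives also conflict).

Productions for T:
  T → , b L: FIRST = { ',' }
  T → x ,: FIRST = { 'x' }
Productions for E:
  E → , +: FIRST = { ',' }
  E → +: FIRST = { '+' }
L has only one production, so no FIRST/FIRST conflict is possible there.

All alternatives of each non-terminal have pairwise disjoint FIRST sets.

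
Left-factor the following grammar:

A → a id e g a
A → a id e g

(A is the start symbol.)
Left-factoring transforms A → αβ₁ | αβ₂ into A → αA' and A' → β₁ | β₂
(α is the longest common prefix among the alternatives). Repeat until
no nonterminal has two alternatives with a common prefix.

Round 1: A has alternatives sharing prefix 'a id e g'. Introduce A': A → a id e g A'
  Add: A' → a
  Add: A' → ε

No remaining common prefixes — done.

Resulting grammar:
A → a id e g A'
A' → a
A' → ε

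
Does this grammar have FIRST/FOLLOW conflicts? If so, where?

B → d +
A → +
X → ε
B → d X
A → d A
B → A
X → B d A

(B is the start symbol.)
Yes. X → B d A with FOLLOW(X) on { 'd' }

A FIRST/FOLLOW conflict occurs when a non-terminal N has a nullable alternative N → β (β ⇒* ε) and another alternative N → α with FIRST(α) ∩ FOLLOW(N) ≠ ∅: on such a lookahead the parser cannot decide between expanding α and letting N vanish via β.

Nullable non-terminals: X.
FIRST sets used below: FIRST(B) = { '+', 'd' }

X: nullable alternative(s) X → ε; FOLLOW(X) = { $, 'd' }
  X → ε: FIRST \ {ε} = { } — this is the only nullable alternative, skip
  X → B d A: FIRST \ {ε} = { '+', 'd' } — overlaps FOLLOW(X) on { 'd' }: CONFLICT

A, B have no nullable alternative, so no FIRST/FOLLOW check is needed there.

So the grammar has 1 FIRST/FOLLOW conflict (marked CONFLICT above).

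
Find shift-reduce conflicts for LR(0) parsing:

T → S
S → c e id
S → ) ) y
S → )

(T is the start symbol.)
Augment with T' → T and build the canonical LR(0) collection (I0 = CLOSURE({[T' → . T]}), then GOTO on every symbol after a dot until no new states appear). It has 9 states:
  I0: { [S → . ) ) y], [S → . )], [S → . c e id], [T → . S], [T' → . T] }  — shift
  I1: { [S → ) . ) y], [S → ) .] }  — shift, reduce
  I2: { [T → S .] }  — reduce
  I3: { [T' → T .] }  — accept
  I4: { [S → c . e id] }  — shift
  I5: { [S → c e . id] }  — shift
  I6: { [S → c e id .] }  — reduce
  I7: { [S → ) ) . y] }  — shift
  I8: { [S → ) ) y .] }  — reduce

I1 contains reduce item [S → ) .] and shift item [S → ) . ) y] — shift-reduce conflict.

Answer: Yes — I1: [S → ) .] vs [S → ) . ) y]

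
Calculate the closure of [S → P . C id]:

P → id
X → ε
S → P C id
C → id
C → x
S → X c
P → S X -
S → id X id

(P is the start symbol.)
{ [C → . id], [C → . x], [S → P . C id] }

To compute CLOSURE, for each item [A → α.Bβ] where B is a non-terminal, add [B → .γ] for all productions B → γ; repeat for the newly added items until nothing changes.

Start with: [S → P . C id]
  [S → P . C id] has the dot before C: add [C → . id], [C → . x]
No further items can be added.

CLOSURE = { [C → . id], [C → . x], [S → P . C id] }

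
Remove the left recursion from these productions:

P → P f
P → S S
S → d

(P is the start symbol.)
P → S S P'
P' → f P'
P' → ε
S → d

P is directly left-recursive. The standard transformation for
  A → A α₁ | ... | A α_m | β₁ | ... | β_n
is
  A  → β₁ A' | ... | β_n A'
  A' → α₁ A' | ... | α_m A' | ε

P → S S becomes P → S S P'
P → P f becomes P' → f P'
Add P' → ε

Productions for other non-terminals are unchanged:
  S → d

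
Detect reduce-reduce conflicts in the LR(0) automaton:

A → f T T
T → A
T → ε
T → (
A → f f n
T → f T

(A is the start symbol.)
Yes — I7: [T → .] vs [T → f T .]

Augment with A' → A and build the canonical LR(0) collection (I0 = CLOSURE({[A' → . A]}), then GOTO on every symbol after a dot until no new states appear). It has 11 states:
  I0: { [A → . f T T], [A → . f f n], [A' → . A] }  — shift
  I1: { [A' → A .] }  — accept
  I2: { [A → . f T T], [A → . f f n], [A → f . T T], [A → f . f n], [T → . (], [T → . A], [T → . f T], [T → .] }  — shift, reduce
  I3: { [T → ( .] }  — reduce
  I4: { [T → A .] }  — reduce
  I5: { [A → . f T T], [A → . f f n], [A → f T . T], [T → . (], [T → . A], [T → . f T], [T → .] }  — shift, reduce
  I6: { [A → . f T T], [A → . f f n], [A → f . T T], [A → f . f n], [A → f f . n], [T → . (], [T → . A], [T → . f T], [T → .], [T → f . T] }  — shift, reduce
  I7: { [A → . f T T], [A → . f f n], [A → f T . T], [T → . (], [T → . A], [T → . f T], [T → .], [T → f T .] }  — shift, 2 reduces
  I8: { [A → f f n .] }  — reduce
  I9: { [A → f T T .] }  — reduce
  I10: { [A → . f T T], [A → . f f n], [A → f . T T], [A → f . f n], [T → . (], [T → . A], [T → . f T], [T → .], [T → f . T] }  — shift, reduce

I7 contains complete items [T → .], [T → f T .] — reduce-reduce conflict.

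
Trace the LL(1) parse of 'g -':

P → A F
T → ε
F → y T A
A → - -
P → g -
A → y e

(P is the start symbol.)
LL(1) parsing maintains a stack (initially the start symbol over $) and the input. At each step: if the stack top is a terminal, match it against the current input token; if it is a non-terminal N, replace it with the RHS of M[N, lookahead] (the unique production whose predict set contains the lookahead).

Stack is shown with the top on the left.

Stack  Input  Action
--------------------
P $    g - $  output P → g -
g - $  g - $  match 'g'
- $    - $    match '-'
$      $      accept

The string is accepted.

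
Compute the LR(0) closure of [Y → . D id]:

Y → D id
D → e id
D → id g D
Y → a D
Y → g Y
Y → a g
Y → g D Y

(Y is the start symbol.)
{ [D → . e id], [D → . id g D], [Y → . D id] }

To compute CLOSURE, for each item [A → α.Bβ] where B is a non-terminal, add [B → .γ] for all productions B → γ; repeat for the newly added items until nothing changes.

Start with: [Y → . D id]
  [Y → . D id] has the dot before D: add [D → . e id], [D → . id g D]
No further items can be added.

CLOSURE = { [D → . e id], [D → . id g D], [Y → . D id] }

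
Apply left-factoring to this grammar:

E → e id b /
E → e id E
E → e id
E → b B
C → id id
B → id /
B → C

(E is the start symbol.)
E → e id E'
E' → b /
E' → E
E' → ε
E → b B
C → id id
B → id /
B → C

Left-factoring transforms A → αβ₁ | αβ₂ into A → αA' and A' → β₁ | β₂
(α is the longest common prefix among the alternatives). Repeat until
no nonterminal has two alternatives with a common prefix.

Round 1: E has alternatives sharing prefix 'e id'. Introduce E': E → e id E'
  Add: E' → b /
  Add: E' → E
  Add: E' → ε

No remaining common prefixes — done.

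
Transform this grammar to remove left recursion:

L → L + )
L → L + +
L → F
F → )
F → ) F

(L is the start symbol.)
L is directly left-recursive. The standard transformation for
  A → A α₁ | ... | A α_m | β₁ | ... | β_n
is
  A  → β₁ A' | ... | β_n A'
  A' → α₁ A' | ... | α_m A' | ε

L → F becomes L → F L'
L → L + ) becomes L' → + ) L'
L → L + + becomes L' → + + L'
Add L' → ε

Productions for other non-terminals are unchanged:
  F → )
  F → ) F

Resulting grammar:
L → F L'
L' → + ) L'
L' → + + L'
L' → ε
F → )
F → ) F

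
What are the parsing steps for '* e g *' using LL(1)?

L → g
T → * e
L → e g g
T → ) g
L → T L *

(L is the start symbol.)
LL(1) parsing maintains a stack (initially the start symbol over $) and the input. At each step: if the stack top is a terminal, match it against the current input token; if it is a non-terminal N, replace it with the RHS of M[N, lookahead] (the unique production whose predict set contains the lookahead).

Stack is shown with the top on the left.

Stack      Input      Action
----------------------------
L $        * e g * $  output L → T L *
T L * $    * e g * $  output T → * e
* e L * $  * e g * $  match '*'
e L * $    e g * $    match 'e'
L * $      g * $      output L → g
g * $      g * $      match 'g'
* $        * $        match '*'
$          $          accept

The string is accepted.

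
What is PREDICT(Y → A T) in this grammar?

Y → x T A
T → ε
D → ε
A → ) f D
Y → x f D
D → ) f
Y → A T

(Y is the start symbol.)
PREDICT(Y → A T) = (FIRST(RHS) \ {ε}) ∪ (FOLLOW(Y) if ε ∈ FIRST(RHS), i.e. RHS ⇒* ε)
FIRST(A) = { ')' }
FIRST(A T) = { ')' }
ε ∉ FIRST(A T), so FOLLOW(Y) is not added.
PREDICT(Y → A T) = { ')' }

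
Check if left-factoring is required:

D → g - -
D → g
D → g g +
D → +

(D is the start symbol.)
Left-factoring is needed when two productions for the same non-terminal
share a common prefix on the right-hand side.

Productions for D:
  D → g - -
  D → g
  D → g g +
  D → +

Found common prefix 'g' in productions for D

Answer: Yes, D has productions with common prefix 'g'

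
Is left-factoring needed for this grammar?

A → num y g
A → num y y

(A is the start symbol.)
Yes, A has productions with common prefix 'num y'

Left-factoring is needed when two productions for the same non-terminal
share a common prefix on the right-hand side.

Productions for A:
  A → num y g
  A → num y y

Found common prefix 'num y' in productions for A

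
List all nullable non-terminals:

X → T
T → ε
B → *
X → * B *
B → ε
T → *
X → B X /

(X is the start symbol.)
{ 'B', 'T', 'X' }

A non-terminal is nullable if it can derive ε (the empty string): either it has an ε-production, or it has a production whose right-hand side consists entirely of nullable non-terminals.

ε-productions: T → ε, B → ε
So T, B are immediately nullable.
X → T: every symbol on the right is nullable, so X is nullable too.
Every non-terminal is now nullable.
Nullable = { 'B', 'T', 'X' }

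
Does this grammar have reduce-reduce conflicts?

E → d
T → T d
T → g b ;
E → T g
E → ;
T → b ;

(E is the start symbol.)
A reduce-reduce conflict occurs when an LR(0) state has two complete items [A → α .] and [B → β .] — both call for a reduction, and with no lookahead the parser cannot choose between them.

Augment with E' → E and build the canonical LR(0) collection (I0 = CLOSURE({[E' → . E]}), then GOTO on every symbol after a dot until no new states appear). It has 12 states:
  I0: { [E → . ;], [E → . T g], [E → . d], [E' → . E], [T → . T d], [T → . b ;], [T → . g b ;] }  — shift
  I1: { [E → ; .] }  — reduce
  I2: { [E' → E .] }  — accept
  I3: { [E → T . g], [T → T . d] }  — shift
  I4: { [T → b . ;] }  — shift
  I5: { [E → d .] }  — reduce
  I6: { [T → g . b ;] }  — shift
  I7: { [T → g b . ;] }  — shift
  I8: { [T → g b ; .] }  — reduce
  I9: { [T → b ; .] }  — reduce
  I10: { [T → T d .] }  — reduce
  I11: { [E → T g .] }  — reduce

No state contains more than one complete item.

Answer: No reduce-reduce conflicts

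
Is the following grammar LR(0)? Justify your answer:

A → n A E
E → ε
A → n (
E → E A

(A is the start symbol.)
A grammar is LR(0) if no state in the canonical LR(0) collection has:
  - both a shift item (dot before a terminal) and a complete item (shift-reduce conflict), or
  - two or more complete items (reduce-reduce conflict; the accept item [A' → A .] counts as a complete item here).

Augment with A' → A and build the canonical LR(0) collection (I0 = CLOSURE({[A' → . A]}), then GOTO on every symbol after a dot until no new states appear). It has 7 states:
  I0: { [A → . n (], [A → . n A E], [A' → . A] }  — shift
  I1: { [A' → A .] }  — accept
  I2: { [A → . n (], [A → . n A E], [A → n . (], [A → n . A E] }  — shift
  I3: { [A → n ( .] }  — reduce
  I4: { [A → n A . E], [E → . E A], [E → .] }  — reduce
  I5: { [A → . n (], [A → . n A E], [A → n A E .], [E → E . A] }  — shift, reduce
  I6: { [E → E A .] }  — reduce

Conflict in state I5:
  Shift-reduce conflict between [A → n A E .] and [A → . n (]
So the grammar is NOT LR(0).

Answer: No. Shift-reduce conflict between [A → n A E .] and [A → . n (]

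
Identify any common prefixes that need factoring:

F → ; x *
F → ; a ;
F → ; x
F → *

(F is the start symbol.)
Left-factoring is needed when two productions for the same non-terminal
share a common prefix on the right-hand side.

Productions for F:
  F → ; x *
  F → ; a ;
  F → ; x
  F → *

Found common prefix ';' in productions for F

Answer: Yes, F has productions with common prefix ';'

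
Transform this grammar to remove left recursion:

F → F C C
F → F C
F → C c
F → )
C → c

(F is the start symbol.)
F → C c F'
F → ) F'
F' → C C F'
F' → C F'
F' → ε
C → c

F is directly left-recursive. The standard transformation for
  A → A α₁ | ... | A α_m | β₁ | ... | β_n
is
  A  → β₁ A' | ... | β_n A'
  A' → α₁ A' | ... | α_m A' | ε

F → C c becomes F → C c F'
F → ) becomes F → ) F'
F → F C C becomes F' → C C F'
F → F C becomes F' → C F'
Add F' → ε

Productions for other non-terminals are unchanged:
  C → c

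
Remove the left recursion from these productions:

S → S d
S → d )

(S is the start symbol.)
S → d ) S'
S' → d S'
S' → ε

S is directly left-recursive. The standard transformation for
  A → A α₁ | ... | A α_m | β₁ | ... | β_n
is
  A  → β₁ A' | ... | β_n A'
  A' → α₁ A' | ... | α_m A' | ε

S → d ) becomes S → d ) S'
S → S d becomes S' → d S'
Add S' → ε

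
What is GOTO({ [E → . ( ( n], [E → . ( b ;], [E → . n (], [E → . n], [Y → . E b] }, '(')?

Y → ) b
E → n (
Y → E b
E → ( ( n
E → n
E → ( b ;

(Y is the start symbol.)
{ [E → ( . ( n], [E → ( . b ;] }

GOTO(I, '(') = CLOSURE({ [A → αX.β] : [A → α.Xβ] ∈ I, X = '(' })

Items with dot before '(', with the dot advanced:
  [E → . ( ( n] → [E → ( . ( n]
  [E → . ( b ;] → [E → ( . b ;]
Closure adds nothing (no advanced item has the dot before a non-terminal).

GOTO = { [E → ( . ( n], [E → ( . b ;] }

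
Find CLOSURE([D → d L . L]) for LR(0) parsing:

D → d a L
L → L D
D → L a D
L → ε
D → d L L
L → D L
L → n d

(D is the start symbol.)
Start with: [D → d L . L]
  [D → d L . L] has the dot before L: add [L → . L D], [L → .], [L → . D L], [L → . n d]
  [L → . D L] has the dot before D: add [D → . d a L], [D → . L a D], [D → . d L L]
No further items can be added.

CLOSURE = { [D → . L a D], [D → . d L L], [D → . d a L], [D → d L . L], [L → . D L], [L → . L D], [L → . n d], [L → .] }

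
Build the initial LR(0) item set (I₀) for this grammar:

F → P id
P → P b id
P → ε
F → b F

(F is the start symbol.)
{ [F → . P id], [F → . b F], [F' → . F], [P → . P b id], [P → .] }

First, augment the grammar with F' → F
I₀ = CLOSURE({ [F' → . F] }):
  [F' → . F] has the dot before F: add [F → . P id], [F → . b F]
  [F → . P id] has the dot before P: add [P → . P b id], [P → .]
No further items can be added.

I₀ = { [F → . P id], [F → . b F], [F' → . F], [P → . P b id], [P → .] }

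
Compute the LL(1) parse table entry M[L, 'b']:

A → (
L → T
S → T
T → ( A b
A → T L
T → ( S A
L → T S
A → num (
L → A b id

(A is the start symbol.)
To find M[L, 'b'], we find productions for L where 'b' is in the predict set (PREDICT(N → α) = (FIRST(α) \ {ε}) ∪ (FOLLOW(N) if α ⇒* ε)).

Relevant sets:
  FIRST(T) = { '(' }
  FIRST(A) = { '(', 'num' }

L → T: PREDICT = { '(' }
L → T S: PREDICT = { '(' }
L → A b id: PREDICT = { '(', 'num' }

M[L, 'b'] is empty (no production applies)

Answer: Empty (error entry)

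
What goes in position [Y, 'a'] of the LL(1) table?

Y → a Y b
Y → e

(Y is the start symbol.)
Y → a Y b

To find M[Y, 'a'], we find productions for Y where 'a' is in the predict set (PREDICT(N → α) = (FIRST(α) \ {ε}) ∪ (FOLLOW(N) if α ⇒* ε)).

Y → a Y b: PREDICT = { 'a' }
  'a' is in predict set, so this production goes in M[Y, 'a']
Y → e: PREDICT = { 'e' }

M[Y, 'a'] = Y → a Y b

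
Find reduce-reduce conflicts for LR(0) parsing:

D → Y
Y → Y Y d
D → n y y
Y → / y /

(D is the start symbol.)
A reduce-reduce conflict occurs when an LR(0) state has two complete items [A → α .] and [B → β .] — both call for a reduction, and with no lookahead the parser cannot choose between them.

Augment with D' → D and build the canonical LR(0) collection (I0 = CLOSURE({[D' → . D]}), then GOTO on every symbol after a dot until no new states appear). It has 11 states:
  I0: { [D → . Y], [D → . n y y], [D' → . D], [Y → . / y /], [Y → . Y Y d] }  — shift
  I1: { [Y → / . y /] }  — shift
  I2: { [D' → D .] }  — accept
  I3: { [D → Y .], [Y → . / y /], [Y → . Y Y d], [Y → Y . Y d] }  — shift, reduce
  I4: { [D → n . y y] }  — shift
  I5: { [D → n y . y] }  — shift
  I6: { [D → n y y .] }  — reduce
  I7: { [Y → . / y /], [Y → . Y Y d], [Y → Y . Y d], [Y → Y Y . d] }  — shift
  I8: { [Y → Y Y d .] }  — reduce
  I9: { [Y → / y . /] }  — shift
  I10: { [Y → / y / .] }  — reduce

No state contains more than one complete item.

Answer: No reduce-reduce conflicts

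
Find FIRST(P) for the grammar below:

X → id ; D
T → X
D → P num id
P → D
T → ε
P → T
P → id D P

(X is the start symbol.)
FIRST sets of the other non-terminals involved (by the same procedure, iterated to a fixed point):
  FIRST(D) = { 'id', 'num' }
  FIRST(T) = { 'id', ε }

From P → D:
  - D is a non-terminal: add FIRST(D) \ {ε} = { 'id', 'num' }
    D is not nullable, so stop
From P → T:
  - T is a non-terminal: add FIRST(T) \ {ε} = { 'id' }
    T is nullable and nothing follows, so the whole right-hand side can vanish: ε ∈ FIRST(P)
From P → id D P:
  - id is a terminal: add 'id' and stop

Collecting: FIRST(P) = { 'id', 'num', ε }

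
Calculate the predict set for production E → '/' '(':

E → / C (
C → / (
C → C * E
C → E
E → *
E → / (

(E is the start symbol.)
PREDICT(E → '/' '(') = (FIRST(RHS) \ {ε}) ∪ (FOLLOW(E) if ε ∈ FIRST(RHS), i.e. RHS ⇒* ε)
FIRST('/' '(') = { '/' }
ε ∉ FIRST('/' '('), so FOLLOW(E) is not added.
PREDICT(E → '/' '(') = { '/' }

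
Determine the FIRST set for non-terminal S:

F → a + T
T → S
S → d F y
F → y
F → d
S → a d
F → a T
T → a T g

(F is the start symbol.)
{ 'a', 'd' }

From S → d F y:
  - d is a terminal: add 'd' and stop
From S → a d:
  - a is a terminal: add 'a' and stop

Collecting: FIRST(S) = { 'a', 'd' }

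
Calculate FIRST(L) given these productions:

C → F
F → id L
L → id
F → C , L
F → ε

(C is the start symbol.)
{ 'id' }

To compute FIRST(L), examine every production with L on the left-hand side, reading each right-hand side left to right until a non-nullable symbol is reached.

From L → id:
  - id is a terminal: add 'id' and stop

Collecting: FIRST(L) = { 'id' }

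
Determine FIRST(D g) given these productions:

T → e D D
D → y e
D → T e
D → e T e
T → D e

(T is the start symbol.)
FIRST sets of the non-terminals involved (from the grammar, by fixed-point iteration):
  FIRST(D) = { 'e', 'y' }

To compute FIRST(D g), process the symbols left to right:
Symbol D is a non-terminal. Add FIRST(D) \ {ε} = { 'e', 'y' }
D is not nullable (ε ∉ FIRST(D)), so stop here.
FIRST(D g) = { 'e', 'y' }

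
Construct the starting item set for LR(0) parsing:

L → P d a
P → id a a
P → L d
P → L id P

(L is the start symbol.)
{ [L → . P d a], [L' → . L], [P → . L d], [P → . L id P], [P → . id a a] }

First, augment the grammar with L' → L
I₀ = CLOSURE({ [L' → . L] }):
  [L' → . L] has the dot before L: add [L → . P d a]
  [L → . P d a] has the dot before P: add [P → . id a a], [P → . L d], [P → . L id P]
No further items can be added.

I₀ = { [L → . P d a], [L' → . L], [P → . L d], [P → . L id P], [P → . id a a] }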